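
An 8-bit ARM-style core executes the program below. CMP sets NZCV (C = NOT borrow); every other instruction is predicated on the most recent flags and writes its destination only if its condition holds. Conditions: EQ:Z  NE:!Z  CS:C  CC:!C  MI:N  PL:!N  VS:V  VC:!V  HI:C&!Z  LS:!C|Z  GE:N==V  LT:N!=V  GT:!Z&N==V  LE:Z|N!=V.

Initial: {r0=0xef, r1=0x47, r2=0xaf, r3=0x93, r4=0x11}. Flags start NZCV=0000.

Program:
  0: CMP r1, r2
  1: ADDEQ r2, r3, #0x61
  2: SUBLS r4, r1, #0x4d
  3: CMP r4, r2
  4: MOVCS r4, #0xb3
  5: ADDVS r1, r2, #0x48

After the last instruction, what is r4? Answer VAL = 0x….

0: ✓ CMP  NZCV=1001
1: · ADDEQ
2: ✓ SUBLS  r4←0xfa
3: ✓ CMP  NZCV=0010
4: ✓ MOVCS  r4←0xb3
5: · ADDVS

VAL = 0xb3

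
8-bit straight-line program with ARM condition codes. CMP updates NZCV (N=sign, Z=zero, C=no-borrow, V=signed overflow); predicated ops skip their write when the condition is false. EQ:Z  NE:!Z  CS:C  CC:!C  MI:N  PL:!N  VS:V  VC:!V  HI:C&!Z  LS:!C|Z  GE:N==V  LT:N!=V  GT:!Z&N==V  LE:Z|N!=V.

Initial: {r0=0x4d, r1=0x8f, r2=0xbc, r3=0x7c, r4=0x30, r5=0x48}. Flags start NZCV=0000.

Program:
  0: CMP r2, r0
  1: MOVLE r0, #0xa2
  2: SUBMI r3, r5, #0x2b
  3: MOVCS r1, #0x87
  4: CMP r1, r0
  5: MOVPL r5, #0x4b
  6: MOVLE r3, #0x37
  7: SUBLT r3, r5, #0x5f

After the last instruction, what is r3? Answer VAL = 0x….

0: ✓ CMP  NZCV=0011
1: ✓ MOVLE  r0←0xa2
2: · SUBMI
3: ✓ MOVCS  r1←0x87
4: ✓ CMP  NZCV=1000
5: · MOVPL
6: ✓ MOVLE  r3←0x37
7: ✓ SUBLT  r3←0xe9

VAL = 0xe9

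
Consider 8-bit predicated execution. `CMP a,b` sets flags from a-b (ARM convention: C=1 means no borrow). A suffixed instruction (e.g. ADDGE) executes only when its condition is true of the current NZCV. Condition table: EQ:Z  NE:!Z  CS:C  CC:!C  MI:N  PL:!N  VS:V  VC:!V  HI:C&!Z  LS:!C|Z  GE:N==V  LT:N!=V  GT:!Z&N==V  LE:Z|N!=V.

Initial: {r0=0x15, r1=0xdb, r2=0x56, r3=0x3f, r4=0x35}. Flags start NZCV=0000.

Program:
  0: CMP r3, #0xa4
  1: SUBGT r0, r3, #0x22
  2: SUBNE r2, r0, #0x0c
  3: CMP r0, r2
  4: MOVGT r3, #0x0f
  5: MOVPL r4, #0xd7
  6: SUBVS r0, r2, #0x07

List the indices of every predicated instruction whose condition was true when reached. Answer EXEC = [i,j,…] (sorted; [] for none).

EXEC = [1,2,4,5]

0: ✓ CMP  NZCV=1001
1: ✓ SUBGT  r0←0x1d
2: ✓ SUBNE  r2←0x11
3: ✓ CMP  NZCV=0010
4: ✓ MOVGT  r3←0x0f
5: ✓ MOVPL  r4←0xd7
6: · SUBVS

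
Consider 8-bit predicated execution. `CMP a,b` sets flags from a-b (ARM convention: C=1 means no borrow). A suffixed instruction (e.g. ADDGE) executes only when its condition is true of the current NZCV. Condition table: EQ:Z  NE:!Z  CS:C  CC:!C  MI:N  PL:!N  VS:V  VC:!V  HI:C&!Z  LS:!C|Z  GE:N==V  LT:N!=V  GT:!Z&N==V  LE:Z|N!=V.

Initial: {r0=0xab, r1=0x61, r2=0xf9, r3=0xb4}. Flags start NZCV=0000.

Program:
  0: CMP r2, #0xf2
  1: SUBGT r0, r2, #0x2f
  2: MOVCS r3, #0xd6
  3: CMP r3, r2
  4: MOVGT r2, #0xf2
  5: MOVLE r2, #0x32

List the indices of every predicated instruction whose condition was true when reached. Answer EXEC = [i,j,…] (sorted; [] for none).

EXEC = [1,2,5]

[0] flags=0010 → (cmp)
[1] flags=0010 GT?T → r0=0xca
[2] flags=0010 CS?T → r3=0xd6
[3] flags=1000 → (cmp)
[4] flags=1000 GT?F → skip
[5] flags=1000 LE?T → r2=0x32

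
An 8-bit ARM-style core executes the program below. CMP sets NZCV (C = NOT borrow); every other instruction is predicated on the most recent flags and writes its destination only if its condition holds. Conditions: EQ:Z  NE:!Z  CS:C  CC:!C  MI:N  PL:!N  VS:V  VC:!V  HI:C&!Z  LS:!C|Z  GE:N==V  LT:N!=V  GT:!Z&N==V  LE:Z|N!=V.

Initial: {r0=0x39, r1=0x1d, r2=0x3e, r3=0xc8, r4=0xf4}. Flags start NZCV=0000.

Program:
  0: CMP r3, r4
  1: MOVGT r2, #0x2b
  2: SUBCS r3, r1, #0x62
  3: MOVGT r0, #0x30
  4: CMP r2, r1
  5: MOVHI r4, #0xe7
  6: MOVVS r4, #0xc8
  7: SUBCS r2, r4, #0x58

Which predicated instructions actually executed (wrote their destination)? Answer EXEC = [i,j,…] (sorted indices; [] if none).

0: ✓ CMP  NZCV=1000
1: · MOVGT
2: · SUBCS
3: · MOVGT
4: ✓ CMP  NZCV=0010
5: ✓ MOVHI  r4←0xe7
6: · MOVVS
7: ✓ SUBCS  r2←0x8f

EXEC = [5,7]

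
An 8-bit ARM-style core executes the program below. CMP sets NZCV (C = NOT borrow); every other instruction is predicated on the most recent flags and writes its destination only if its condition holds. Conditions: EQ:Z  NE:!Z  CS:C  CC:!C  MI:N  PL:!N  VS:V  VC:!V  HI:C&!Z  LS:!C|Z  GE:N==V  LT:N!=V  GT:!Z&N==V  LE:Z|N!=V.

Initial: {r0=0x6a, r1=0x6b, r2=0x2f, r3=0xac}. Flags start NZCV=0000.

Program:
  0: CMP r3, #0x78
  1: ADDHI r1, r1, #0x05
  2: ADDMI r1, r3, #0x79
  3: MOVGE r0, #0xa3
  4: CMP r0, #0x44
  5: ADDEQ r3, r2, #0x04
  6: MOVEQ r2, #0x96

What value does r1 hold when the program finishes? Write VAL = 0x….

VAL = 0x70

0: ✓ CMP  NZCV=0011
1: ✓ ADDHI  r1←0x70
2: · ADDMI
3: · MOVGE
4: ✓ CMP  NZCV=0010
5: · ADDEQ
6: · MOVEQ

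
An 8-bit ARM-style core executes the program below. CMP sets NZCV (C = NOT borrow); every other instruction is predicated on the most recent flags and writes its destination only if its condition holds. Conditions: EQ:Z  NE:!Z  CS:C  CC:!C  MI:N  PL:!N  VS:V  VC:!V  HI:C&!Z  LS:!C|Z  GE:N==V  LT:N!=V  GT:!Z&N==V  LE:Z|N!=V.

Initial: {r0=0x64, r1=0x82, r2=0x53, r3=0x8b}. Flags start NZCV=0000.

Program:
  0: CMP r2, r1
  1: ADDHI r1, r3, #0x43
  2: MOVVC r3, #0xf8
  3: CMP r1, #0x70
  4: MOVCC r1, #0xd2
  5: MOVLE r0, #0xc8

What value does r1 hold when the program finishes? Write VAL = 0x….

[0] flags=1001 → (cmp)
[1] flags=1001 HI?F → skip
[2] flags=1001 VC?F → skip
[3] flags=0011 → (cmp)
[4] flags=0011 CC?F → skip
[5] flags=0011 LE?T → r0=0xc8

VAL = 0x82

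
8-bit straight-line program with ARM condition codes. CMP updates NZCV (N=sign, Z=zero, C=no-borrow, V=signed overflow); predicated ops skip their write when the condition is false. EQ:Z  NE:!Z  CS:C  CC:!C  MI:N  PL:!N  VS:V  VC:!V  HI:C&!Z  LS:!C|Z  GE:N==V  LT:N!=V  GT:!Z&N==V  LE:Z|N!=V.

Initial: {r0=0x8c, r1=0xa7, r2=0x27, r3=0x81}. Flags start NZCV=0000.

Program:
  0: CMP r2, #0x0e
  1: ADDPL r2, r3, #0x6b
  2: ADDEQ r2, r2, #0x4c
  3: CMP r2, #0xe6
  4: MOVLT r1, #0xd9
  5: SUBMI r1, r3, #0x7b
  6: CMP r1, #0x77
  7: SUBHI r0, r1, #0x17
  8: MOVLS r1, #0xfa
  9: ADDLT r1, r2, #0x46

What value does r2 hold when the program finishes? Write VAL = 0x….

VAL = 0xec

0: ✓ CMP  NZCV=0010
1: ✓ ADDPL  r2←0xec
2: · ADDEQ
3: ✓ CMP  NZCV=0010
4: · MOVLT
5: · SUBMI
6: ✓ CMP  NZCV=0011
7: ✓ SUBHI  r0←0x90
8: · MOVLS
9: ✓ ADDLT  r1←0x32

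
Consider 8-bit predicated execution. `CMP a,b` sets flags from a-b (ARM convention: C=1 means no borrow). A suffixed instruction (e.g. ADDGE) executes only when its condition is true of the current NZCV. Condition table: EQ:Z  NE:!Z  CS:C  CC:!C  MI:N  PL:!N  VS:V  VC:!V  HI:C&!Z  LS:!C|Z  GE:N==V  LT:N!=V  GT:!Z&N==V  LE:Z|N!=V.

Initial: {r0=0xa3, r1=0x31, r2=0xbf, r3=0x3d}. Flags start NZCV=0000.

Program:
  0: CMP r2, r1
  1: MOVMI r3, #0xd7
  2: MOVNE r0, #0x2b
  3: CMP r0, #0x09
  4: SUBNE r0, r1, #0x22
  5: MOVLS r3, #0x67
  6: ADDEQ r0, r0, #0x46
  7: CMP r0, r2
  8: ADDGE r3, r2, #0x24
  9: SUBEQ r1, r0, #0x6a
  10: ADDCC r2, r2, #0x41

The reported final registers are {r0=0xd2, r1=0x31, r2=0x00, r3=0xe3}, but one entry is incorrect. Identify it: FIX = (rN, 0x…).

FIX = (r0, 0x0f)

0: ✓ CMP  NZCV=1010
1: ✓ MOVMI  r3←0xd7
2: ✓ MOVNE  r0←0x2b
3: ✓ CMP  NZCV=0010
4: ✓ SUBNE  r0←0x0f
5: · MOVLS
6: · ADDEQ
7: ✓ CMP  NZCV=0000
8: ✓ ADDGE  r3←0xe3
9: · SUBEQ
10: ✓ ADDCC  r2←0x00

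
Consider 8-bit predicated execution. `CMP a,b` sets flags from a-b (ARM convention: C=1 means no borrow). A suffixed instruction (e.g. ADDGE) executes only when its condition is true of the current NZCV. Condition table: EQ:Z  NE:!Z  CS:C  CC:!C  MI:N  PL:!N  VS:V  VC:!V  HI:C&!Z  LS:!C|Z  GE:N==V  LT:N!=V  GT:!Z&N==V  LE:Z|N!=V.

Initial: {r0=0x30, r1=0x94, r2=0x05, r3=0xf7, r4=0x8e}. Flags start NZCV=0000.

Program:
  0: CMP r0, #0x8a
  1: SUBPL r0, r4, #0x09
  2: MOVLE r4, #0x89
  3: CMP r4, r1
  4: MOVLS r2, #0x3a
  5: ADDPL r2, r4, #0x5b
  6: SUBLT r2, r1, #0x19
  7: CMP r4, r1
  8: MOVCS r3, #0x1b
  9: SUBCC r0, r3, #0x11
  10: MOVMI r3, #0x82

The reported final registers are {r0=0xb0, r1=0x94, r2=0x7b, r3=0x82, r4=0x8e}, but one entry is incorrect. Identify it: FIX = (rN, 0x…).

FIX = (r0, 0xe6)

[0] flags=1001 → (cmp)
[1] flags=1001 PL?F → skip
[2] flags=1001 LE?F → skip
[3] flags=1000 → (cmp)
[4] flags=1000 LS?T → r2=0x3a
[5] flags=1000 PL?F → skip
[6] flags=1000 LT?T → r2=0x7b
[7] flags=1000 → (cmp)
[8] flags=1000 CS?F → skip
[9] flags=1000 CC?T → r0=0xe6
[10] flags=1000 MI?T → r3=0x82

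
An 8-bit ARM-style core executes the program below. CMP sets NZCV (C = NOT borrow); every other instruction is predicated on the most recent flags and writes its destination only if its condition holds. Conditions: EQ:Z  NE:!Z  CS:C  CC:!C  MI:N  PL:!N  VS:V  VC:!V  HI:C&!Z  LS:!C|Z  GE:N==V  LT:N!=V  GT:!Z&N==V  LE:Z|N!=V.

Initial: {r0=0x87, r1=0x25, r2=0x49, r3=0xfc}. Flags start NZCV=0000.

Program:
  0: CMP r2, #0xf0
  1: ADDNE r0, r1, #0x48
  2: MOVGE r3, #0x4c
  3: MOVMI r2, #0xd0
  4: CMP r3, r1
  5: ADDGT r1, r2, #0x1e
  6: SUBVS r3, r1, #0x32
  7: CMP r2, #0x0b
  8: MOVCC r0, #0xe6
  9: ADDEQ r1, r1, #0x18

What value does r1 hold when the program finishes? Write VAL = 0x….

0: ✓ CMP  NZCV=0000
1: ✓ ADDNE  r0←0x6d
2: ✓ MOVGE  r3←0x4c
3: · MOVMI
4: ✓ CMP  NZCV=0010
5: ✓ ADDGT  r1←0x67
6: · SUBVS
7: ✓ CMP  NZCV=0010
8: · MOVCC
9: · ADDEQ

VAL = 0x67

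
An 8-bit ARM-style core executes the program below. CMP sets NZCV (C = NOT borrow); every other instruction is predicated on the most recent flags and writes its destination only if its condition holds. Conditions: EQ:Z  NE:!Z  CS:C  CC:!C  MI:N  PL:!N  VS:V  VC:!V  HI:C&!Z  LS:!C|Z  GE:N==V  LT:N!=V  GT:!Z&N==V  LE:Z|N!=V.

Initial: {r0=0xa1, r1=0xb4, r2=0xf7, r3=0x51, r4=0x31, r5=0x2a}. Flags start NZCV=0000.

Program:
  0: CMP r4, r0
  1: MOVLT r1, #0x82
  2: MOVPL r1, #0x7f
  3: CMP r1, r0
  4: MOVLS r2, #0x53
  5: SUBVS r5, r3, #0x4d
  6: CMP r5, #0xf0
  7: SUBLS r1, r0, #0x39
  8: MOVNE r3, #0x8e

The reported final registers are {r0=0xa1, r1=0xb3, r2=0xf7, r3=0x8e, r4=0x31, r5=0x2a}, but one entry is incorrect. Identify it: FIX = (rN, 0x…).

FIX = (r1, 0x68)

[0] flags=1001 → (cmp)
[1] flags=1001 LT?F → skip
[2] flags=1001 PL?F → skip
[3] flags=0010 → (cmp)
[4] flags=0010 LS?F → skip
[5] flags=0010 VS?F → skip
[6] flags=0000 → (cmp)
[7] flags=0000 LS?T → r1=0x68
[8] flags=0000 NE?T → r3=0x8e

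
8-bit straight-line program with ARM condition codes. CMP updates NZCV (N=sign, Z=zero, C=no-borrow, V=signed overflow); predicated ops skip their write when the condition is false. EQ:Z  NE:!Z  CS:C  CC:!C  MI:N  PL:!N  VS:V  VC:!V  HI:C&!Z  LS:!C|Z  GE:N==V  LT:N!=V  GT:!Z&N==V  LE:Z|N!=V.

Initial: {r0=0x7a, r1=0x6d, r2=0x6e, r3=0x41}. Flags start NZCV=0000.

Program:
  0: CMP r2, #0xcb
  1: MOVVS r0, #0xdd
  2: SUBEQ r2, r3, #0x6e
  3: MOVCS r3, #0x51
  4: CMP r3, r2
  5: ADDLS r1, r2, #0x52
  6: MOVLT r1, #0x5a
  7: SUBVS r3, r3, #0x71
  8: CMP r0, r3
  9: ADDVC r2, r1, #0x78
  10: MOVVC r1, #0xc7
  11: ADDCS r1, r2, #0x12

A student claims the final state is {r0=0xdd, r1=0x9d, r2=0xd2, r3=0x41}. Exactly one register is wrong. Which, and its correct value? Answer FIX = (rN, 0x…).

[0] flags=1001 → (cmp)
[1] flags=1001 VS?T → r0=0xdd
[2] flags=1001 EQ?F → skip
[3] flags=1001 CS?F → skip
[4] flags=1000 → (cmp)
[5] flags=1000 LS?T → r1=0xc0
[6] flags=1000 LT?T → r1=0x5a
[7] flags=1000 VS?F → skip
[8] flags=1010 → (cmp)
[9] flags=1010 VC?T → r2=0xd2
[10] flags=1010 VC?T → r1=0xc7
[11] flags=1010 CS?T → r1=0xe4

FIX = (r1, 0xe4)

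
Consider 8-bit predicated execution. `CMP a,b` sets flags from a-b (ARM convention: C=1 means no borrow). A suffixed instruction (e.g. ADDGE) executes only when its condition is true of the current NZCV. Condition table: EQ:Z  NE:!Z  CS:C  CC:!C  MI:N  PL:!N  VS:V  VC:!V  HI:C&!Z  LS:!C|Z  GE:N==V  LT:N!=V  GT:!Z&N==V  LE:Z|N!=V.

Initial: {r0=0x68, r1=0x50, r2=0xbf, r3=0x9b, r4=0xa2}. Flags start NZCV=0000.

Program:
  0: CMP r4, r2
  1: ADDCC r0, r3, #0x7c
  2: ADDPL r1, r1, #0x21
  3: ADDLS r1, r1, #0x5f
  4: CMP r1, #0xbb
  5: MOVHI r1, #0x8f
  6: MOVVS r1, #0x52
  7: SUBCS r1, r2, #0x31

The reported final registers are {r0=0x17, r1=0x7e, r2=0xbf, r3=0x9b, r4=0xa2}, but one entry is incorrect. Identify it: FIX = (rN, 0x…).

FIX = (r1, 0xaf)

[0] flags=1000 → (cmp)
[1] flags=1000 CC?T → r0=0x17
[2] flags=1000 PL?F → skip
[3] flags=1000 LS?T → r1=0xaf
[4] flags=1000 → (cmp)
[5] flags=1000 HI?F → skip
[6] flags=1000 VS?F → skip
[7] flags=1000 CS?F → skip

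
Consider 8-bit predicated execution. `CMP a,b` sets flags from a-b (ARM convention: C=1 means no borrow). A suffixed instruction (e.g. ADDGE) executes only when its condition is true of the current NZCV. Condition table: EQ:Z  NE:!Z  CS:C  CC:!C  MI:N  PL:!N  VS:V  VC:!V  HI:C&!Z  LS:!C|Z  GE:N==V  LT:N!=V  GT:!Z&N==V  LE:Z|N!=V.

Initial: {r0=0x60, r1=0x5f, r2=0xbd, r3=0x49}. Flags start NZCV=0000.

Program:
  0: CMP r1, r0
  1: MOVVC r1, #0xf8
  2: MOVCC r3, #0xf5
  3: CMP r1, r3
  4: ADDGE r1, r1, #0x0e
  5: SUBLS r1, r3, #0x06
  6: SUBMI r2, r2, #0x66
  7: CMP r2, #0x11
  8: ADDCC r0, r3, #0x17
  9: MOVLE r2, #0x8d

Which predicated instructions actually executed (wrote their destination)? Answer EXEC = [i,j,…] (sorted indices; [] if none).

EXEC = [1,2,4,9]

0: ✓ CMP  NZCV=1000
1: ✓ MOVVC  r1←0xf8
2: ✓ MOVCC  r3←0xf5
3: ✓ CMP  NZCV=0010
4: ✓ ADDGE  r1←0x06
5: · SUBLS
6: · SUBMI
7: ✓ CMP  NZCV=1010
8: · ADDCC
9: ✓ MOVLE  r2←0x8d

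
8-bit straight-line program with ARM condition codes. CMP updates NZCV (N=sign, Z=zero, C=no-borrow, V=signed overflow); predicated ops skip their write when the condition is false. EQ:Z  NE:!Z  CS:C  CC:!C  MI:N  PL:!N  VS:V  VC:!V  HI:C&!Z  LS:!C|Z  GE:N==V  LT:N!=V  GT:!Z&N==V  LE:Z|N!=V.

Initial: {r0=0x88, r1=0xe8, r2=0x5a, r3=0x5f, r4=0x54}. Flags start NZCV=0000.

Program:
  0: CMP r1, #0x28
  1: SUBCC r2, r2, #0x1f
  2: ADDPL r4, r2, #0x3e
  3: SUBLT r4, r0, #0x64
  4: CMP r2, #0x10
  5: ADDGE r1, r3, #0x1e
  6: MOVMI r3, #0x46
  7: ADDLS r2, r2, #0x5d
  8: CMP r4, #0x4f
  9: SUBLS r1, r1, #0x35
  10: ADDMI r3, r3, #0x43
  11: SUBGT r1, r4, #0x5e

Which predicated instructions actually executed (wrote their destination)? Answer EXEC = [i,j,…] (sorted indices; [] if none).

0: ✓ CMP  NZCV=1010
1: · SUBCC
2: · ADDPL
3: ✓ SUBLT  r4←0x24
4: ✓ CMP  NZCV=0010
5: ✓ ADDGE  r1←0x7d
6: · MOVMI
7: · ADDLS
8: ✓ CMP  NZCV=1000
9: ✓ SUBLS  r1←0x48
10: ✓ ADDMI  r3←0xa2
11: · SUBGT

EXEC = [3,5,9,10]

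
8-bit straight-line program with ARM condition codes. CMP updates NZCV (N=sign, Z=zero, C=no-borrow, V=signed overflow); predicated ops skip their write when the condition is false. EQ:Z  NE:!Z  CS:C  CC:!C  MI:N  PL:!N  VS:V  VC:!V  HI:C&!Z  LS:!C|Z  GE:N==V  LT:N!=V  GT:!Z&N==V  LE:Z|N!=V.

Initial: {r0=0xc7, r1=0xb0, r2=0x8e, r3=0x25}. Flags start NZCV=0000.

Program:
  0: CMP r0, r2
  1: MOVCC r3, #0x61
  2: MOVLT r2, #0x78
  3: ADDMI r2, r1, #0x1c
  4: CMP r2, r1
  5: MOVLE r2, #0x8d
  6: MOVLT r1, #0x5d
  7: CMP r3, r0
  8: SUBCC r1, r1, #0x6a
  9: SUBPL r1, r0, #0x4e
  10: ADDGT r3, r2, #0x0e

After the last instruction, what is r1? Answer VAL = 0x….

0: ✓ CMP  NZCV=0010
1: · MOVCC
2: · MOVLT
3: · ADDMI
4: ✓ CMP  NZCV=1000
5: ✓ MOVLE  r2←0x8d
6: ✓ MOVLT  r1←0x5d
7: ✓ CMP  NZCV=0000
8: ✓ SUBCC  r1←0xf3
9: ✓ SUBPL  r1←0x79
10: ✓ ADDGT  r3←0x9b

VAL = 0x79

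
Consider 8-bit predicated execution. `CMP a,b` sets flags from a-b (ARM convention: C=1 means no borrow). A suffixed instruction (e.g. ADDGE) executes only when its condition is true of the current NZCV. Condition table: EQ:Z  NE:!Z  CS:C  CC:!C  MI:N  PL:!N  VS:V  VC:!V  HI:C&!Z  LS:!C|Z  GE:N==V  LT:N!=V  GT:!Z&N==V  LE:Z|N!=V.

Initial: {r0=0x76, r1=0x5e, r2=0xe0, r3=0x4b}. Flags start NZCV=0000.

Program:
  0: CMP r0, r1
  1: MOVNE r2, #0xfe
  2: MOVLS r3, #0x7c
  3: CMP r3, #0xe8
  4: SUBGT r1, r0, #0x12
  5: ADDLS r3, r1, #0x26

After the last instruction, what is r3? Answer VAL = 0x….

[0] flags=0010 → (cmp)
[1] flags=0010 NE?T → r2=0xfe
[2] flags=0010 LS?F → skip
[3] flags=0000 → (cmp)
[4] flags=0000 GT?T → r1=0x64
[5] flags=0000 LS?T → r3=0x8a

VAL = 0x8a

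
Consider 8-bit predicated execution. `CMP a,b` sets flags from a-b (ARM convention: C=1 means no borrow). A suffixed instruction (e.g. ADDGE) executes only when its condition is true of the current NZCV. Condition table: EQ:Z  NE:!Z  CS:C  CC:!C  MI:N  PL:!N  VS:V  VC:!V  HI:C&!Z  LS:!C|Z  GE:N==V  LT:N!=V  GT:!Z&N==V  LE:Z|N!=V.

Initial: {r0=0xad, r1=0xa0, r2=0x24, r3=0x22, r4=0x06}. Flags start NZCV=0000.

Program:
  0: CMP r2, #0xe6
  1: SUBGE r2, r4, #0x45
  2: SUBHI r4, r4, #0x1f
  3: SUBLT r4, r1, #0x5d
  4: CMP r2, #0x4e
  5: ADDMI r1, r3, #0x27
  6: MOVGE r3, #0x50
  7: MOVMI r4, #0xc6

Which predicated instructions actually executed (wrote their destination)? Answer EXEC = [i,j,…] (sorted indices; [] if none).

0: ✓ CMP  NZCV=0000
1: ✓ SUBGE  r2←0xc1
2: · SUBHI
3: · SUBLT
4: ✓ CMP  NZCV=0011
5: · ADDMI
6: · MOVGE
7: · MOVMI

EXEC = [1]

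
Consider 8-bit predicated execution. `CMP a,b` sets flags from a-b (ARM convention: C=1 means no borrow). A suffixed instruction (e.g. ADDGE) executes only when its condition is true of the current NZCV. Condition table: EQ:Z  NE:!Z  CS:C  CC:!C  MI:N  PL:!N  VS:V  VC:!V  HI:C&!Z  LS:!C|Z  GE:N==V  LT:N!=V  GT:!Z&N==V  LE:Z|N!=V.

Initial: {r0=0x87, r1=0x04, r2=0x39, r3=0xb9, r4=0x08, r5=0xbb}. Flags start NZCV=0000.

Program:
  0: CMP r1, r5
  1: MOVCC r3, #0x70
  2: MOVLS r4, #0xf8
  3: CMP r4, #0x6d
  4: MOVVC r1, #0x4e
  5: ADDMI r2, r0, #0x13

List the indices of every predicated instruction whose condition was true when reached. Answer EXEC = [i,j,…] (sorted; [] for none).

0: ✓ CMP  NZCV=0000
1: ✓ MOVCC  r3←0x70
2: ✓ MOVLS  r4←0xf8
3: ✓ CMP  NZCV=1010
4: ✓ MOVVC  r1←0x4e
5: ✓ ADDMI  r2←0x9a

EXEC = [1,2,4,5]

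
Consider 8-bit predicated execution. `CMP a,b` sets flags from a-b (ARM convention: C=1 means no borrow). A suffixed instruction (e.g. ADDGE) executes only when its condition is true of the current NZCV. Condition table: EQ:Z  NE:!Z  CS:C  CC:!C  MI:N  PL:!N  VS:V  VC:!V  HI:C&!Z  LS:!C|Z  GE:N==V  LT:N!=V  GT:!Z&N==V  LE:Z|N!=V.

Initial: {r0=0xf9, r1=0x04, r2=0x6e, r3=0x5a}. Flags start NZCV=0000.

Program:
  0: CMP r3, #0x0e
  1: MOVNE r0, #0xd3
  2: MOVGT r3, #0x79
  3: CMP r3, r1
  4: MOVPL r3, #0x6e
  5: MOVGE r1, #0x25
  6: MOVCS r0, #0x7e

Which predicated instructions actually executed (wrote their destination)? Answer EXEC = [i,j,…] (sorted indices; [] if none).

[0] flags=0010 → (cmp)
[1] flags=0010 NE?T → r0=0xd3
[2] flags=0010 GT?T → r3=0x79
[3] flags=0010 → (cmp)
[4] flags=0010 PL?T → r3=0x6e
[5] flags=0010 GE?T → r1=0x25
[6] flags=0010 CS?T → r0=0x7e

EXEC = [1,2,4,5,6]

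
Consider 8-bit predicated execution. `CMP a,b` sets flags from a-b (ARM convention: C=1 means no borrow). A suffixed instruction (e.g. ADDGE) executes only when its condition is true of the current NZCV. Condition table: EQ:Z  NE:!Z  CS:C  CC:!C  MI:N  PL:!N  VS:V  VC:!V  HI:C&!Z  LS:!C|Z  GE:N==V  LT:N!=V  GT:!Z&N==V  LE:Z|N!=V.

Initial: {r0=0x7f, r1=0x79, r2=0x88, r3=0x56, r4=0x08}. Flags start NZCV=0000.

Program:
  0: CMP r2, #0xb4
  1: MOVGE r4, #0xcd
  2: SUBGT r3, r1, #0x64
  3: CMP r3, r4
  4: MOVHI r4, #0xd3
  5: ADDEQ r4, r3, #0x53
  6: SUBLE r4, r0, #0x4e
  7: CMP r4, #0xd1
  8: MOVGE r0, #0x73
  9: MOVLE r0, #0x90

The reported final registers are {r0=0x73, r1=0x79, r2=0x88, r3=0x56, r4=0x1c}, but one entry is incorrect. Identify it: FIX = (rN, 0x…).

[0] flags=1000 → (cmp)
[1] flags=1000 GE?F → skip
[2] flags=1000 GT?F → skip
[3] flags=0010 → (cmp)
[4] flags=0010 HI?T → r4=0xd3
[5] flags=0010 EQ?F → skip
[6] flags=0010 LE?F → skip
[7] flags=0010 → (cmp)
[8] flags=0010 GE?T → r0=0x73
[9] flags=0010 LE?F → skip

FIX = (r4, 0xd3)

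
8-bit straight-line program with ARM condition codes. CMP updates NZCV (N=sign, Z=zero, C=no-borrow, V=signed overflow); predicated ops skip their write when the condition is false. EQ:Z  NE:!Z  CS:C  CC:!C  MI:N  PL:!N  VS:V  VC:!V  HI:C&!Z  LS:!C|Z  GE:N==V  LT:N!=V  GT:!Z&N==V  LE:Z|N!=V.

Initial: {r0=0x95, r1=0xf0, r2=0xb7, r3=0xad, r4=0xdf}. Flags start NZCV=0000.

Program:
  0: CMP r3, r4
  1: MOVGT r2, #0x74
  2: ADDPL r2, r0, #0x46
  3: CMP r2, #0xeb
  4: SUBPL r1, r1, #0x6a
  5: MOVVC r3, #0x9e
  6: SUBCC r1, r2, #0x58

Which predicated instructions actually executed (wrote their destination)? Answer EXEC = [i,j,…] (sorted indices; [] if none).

EXEC = [5,6]

0: ✓ CMP  NZCV=1000
1: · MOVGT
2: · ADDPL
3: ✓ CMP  NZCV=1000
4: · SUBPL
5: ✓ MOVVC  r3←0x9e
6: ✓ SUBCC  r1←0x5f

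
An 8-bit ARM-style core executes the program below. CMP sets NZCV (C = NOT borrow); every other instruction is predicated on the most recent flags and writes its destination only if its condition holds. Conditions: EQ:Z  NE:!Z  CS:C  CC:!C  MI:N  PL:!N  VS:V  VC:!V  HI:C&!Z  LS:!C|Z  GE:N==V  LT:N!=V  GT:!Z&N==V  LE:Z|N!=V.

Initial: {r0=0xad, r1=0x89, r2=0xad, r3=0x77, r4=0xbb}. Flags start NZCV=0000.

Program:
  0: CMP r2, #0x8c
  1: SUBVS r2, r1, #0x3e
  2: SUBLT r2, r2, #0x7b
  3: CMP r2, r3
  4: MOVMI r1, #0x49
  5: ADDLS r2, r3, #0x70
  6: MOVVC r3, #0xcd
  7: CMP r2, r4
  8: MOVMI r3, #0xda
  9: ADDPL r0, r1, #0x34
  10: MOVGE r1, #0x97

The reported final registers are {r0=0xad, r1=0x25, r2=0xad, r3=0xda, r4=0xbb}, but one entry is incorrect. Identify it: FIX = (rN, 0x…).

[0] flags=0010 → (cmp)
[1] flags=0010 VS?F → skip
[2] flags=0010 LT?F → skip
[3] flags=0011 → (cmp)
[4] flags=0011 MI?F → skip
[5] flags=0011 LS?F → skip
[6] flags=0011 VC?F → skip
[7] flags=1000 → (cmp)
[8] flags=1000 MI?T → r3=0xda
[9] flags=1000 PL?F → skip
[10] flags=1000 GE?F → skip

FIX = (r1, 0x89)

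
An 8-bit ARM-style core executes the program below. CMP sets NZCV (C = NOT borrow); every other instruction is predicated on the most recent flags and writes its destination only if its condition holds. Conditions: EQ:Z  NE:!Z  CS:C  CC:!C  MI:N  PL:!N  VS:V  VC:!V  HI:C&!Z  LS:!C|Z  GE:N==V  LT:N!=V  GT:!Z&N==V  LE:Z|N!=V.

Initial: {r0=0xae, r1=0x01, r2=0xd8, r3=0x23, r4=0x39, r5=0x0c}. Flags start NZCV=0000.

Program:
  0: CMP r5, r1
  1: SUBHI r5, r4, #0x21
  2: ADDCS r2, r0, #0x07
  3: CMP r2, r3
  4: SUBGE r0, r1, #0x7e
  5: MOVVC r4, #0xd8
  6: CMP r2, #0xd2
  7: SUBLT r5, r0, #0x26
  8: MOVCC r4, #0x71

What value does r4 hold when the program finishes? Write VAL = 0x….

[0] flags=0010 → (cmp)
[1] flags=0010 HI?T → r5=0x18
[2] flags=0010 CS?T → r2=0xb5
[3] flags=1010 → (cmp)
[4] flags=1010 GE?F → skip
[5] flags=1010 VC?T → r4=0xd8
[6] flags=1000 → (cmp)
[7] flags=1000 LT?T → r5=0x88
[8] flags=1000 CC?T → r4=0x71

VAL = 0x71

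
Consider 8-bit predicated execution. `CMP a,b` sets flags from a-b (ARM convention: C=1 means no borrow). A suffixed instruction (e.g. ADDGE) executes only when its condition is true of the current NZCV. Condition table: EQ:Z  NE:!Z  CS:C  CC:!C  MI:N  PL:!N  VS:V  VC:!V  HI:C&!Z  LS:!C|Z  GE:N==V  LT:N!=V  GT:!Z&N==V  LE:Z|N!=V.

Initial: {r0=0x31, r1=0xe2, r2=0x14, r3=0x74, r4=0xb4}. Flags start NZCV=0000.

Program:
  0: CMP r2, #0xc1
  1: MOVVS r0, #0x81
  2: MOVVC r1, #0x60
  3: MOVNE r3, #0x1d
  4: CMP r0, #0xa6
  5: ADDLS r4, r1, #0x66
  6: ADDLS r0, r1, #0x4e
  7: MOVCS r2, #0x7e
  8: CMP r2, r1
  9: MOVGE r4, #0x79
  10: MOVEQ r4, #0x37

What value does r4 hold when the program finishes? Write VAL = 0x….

VAL = 0xc6

0: ✓ CMP  NZCV=0000
1: · MOVVS
2: ✓ MOVVC  r1←0x60
3: ✓ MOVNE  r3←0x1d
4: ✓ CMP  NZCV=1001
5: ✓ ADDLS  r4←0xc6
6: ✓ ADDLS  r0←0xae
7: · MOVCS
8: ✓ CMP  NZCV=1000
9: · MOVGE
10: · MOVEQ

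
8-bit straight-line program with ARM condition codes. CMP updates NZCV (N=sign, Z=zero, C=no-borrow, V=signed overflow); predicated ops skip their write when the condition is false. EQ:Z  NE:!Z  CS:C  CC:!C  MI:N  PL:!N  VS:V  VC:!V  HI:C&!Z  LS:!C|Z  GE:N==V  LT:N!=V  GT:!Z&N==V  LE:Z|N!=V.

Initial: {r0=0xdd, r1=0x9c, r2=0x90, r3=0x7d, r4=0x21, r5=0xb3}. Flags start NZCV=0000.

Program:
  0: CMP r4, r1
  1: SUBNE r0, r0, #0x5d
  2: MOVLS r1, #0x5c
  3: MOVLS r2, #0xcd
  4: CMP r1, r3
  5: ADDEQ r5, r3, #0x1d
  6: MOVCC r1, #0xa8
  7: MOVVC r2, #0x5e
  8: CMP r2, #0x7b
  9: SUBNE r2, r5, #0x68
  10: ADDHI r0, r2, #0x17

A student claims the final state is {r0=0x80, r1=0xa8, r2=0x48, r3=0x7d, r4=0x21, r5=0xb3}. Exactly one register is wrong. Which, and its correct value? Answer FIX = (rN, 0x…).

[0] flags=1001 → (cmp)
[1] flags=1001 NE?T → r0=0x80
[2] flags=1001 LS?T → r1=0x5c
[3] flags=1001 LS?T → r2=0xcd
[4] flags=1000 → (cmp)
[5] flags=1000 EQ?F → skip
[6] flags=1000 CC?T → r1=0xa8
[7] flags=1000 VC?T → r2=0x5e
[8] flags=1000 → (cmp)
[9] flags=1000 NE?T → r2=0x4b
[10] flags=1000 HI?F → skip

FIX = (r2, 0x4b)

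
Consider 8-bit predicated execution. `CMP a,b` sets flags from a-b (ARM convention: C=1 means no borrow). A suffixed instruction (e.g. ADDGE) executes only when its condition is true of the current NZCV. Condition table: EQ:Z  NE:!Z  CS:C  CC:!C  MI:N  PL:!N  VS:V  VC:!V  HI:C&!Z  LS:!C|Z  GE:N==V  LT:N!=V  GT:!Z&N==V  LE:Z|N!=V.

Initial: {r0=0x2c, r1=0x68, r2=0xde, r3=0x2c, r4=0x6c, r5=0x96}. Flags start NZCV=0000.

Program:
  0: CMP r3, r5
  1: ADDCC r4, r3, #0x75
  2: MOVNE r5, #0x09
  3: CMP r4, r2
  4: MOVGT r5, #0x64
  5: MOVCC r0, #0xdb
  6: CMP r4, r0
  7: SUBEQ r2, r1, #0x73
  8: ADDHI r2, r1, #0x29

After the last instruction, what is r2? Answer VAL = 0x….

0: ✓ CMP  NZCV=1001
1: ✓ ADDCC  r4←0xa1
2: ✓ MOVNE  r5←0x09
3: ✓ CMP  NZCV=1000
4: · MOVGT
5: ✓ MOVCC  r0←0xdb
6: ✓ CMP  NZCV=1000
7: · SUBEQ
8: · ADDHI

VAL = 0xde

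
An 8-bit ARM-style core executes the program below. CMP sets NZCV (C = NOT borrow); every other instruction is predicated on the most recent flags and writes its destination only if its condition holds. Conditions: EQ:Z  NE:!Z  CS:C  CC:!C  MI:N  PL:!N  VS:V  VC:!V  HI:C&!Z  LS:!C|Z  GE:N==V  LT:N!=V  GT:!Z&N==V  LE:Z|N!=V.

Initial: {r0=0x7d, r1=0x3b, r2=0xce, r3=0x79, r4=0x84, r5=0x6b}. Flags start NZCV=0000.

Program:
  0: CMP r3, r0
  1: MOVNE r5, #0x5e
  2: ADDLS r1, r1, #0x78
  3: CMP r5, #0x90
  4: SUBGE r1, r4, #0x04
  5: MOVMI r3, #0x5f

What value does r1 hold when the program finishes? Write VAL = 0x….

VAL = 0x80

[0] flags=1000 → (cmp)
[1] flags=1000 NE?T → r5=0x5e
[2] flags=1000 LS?T → r1=0xb3
[3] flags=1001 → (cmp)
[4] flags=1001 GE?T → r1=0x80
[5] flags=1001 MI?T → r3=0x5f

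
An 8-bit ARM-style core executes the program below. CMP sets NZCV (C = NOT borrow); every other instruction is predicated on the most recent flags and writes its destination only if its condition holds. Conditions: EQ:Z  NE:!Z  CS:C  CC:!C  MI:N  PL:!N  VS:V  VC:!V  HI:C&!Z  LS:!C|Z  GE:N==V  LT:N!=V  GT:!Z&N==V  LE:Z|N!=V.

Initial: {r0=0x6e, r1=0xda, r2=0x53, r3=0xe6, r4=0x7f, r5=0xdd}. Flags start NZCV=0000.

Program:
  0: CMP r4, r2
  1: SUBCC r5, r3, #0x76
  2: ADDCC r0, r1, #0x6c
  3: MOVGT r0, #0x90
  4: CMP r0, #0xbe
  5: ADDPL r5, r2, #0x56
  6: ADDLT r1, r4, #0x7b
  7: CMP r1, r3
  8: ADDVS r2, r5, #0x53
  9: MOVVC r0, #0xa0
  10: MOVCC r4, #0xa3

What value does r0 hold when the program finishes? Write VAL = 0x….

[0] flags=0010 → (cmp)
[1] flags=0010 CC?F → skip
[2] flags=0010 CC?F → skip
[3] flags=0010 GT?T → r0=0x90
[4] flags=1000 → (cmp)
[5] flags=1000 PL?F → skip
[6] flags=1000 LT?T → r1=0xfa
[7] flags=0010 → (cmp)
[8] flags=0010 VS?F → skip
[9] flags=0010 VC?T → r0=0xa0
[10] flags=0010 CC?F → skip

VAL = 0xa0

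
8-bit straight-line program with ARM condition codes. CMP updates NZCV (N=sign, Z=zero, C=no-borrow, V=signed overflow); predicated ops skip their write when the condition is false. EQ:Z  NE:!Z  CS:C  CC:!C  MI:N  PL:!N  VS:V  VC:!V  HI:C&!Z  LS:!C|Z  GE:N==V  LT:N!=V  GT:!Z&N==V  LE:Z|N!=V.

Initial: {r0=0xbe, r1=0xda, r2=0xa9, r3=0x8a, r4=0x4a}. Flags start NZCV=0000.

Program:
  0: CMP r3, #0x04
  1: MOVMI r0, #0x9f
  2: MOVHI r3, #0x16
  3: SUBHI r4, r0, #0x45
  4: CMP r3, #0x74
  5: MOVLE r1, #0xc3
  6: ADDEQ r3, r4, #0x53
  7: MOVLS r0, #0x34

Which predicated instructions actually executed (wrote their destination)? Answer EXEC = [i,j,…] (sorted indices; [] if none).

EXEC = [1,2,3,5,7]

[0] flags=1010 → (cmp)
[1] flags=1010 MI?T → r0=0x9f
[2] flags=1010 HI?T → r3=0x16
[3] flags=1010 HI?T → r4=0x5a
[4] flags=1000 → (cmp)
[5] flags=1000 LE?T → r1=0xc3
[6] flags=1000 EQ?F → skip
[7] flags=1000 LS?T → r0=0x34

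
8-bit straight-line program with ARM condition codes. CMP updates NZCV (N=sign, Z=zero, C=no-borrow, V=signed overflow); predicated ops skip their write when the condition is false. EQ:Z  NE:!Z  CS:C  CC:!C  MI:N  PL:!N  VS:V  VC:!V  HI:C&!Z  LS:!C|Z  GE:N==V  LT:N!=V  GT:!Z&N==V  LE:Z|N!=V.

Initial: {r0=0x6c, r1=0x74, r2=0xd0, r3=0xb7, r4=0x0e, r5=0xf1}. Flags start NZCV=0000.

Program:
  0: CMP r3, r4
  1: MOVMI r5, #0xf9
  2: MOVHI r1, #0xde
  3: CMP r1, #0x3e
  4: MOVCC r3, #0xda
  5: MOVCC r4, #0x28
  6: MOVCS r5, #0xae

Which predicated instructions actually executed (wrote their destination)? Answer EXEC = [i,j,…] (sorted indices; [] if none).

EXEC = [1,2,6]

0: ✓ CMP  NZCV=1010
1: ✓ MOVMI  r5←0xf9
2: ✓ MOVHI  r1←0xde
3: ✓ CMP  NZCV=1010
4: · MOVCC
5: · MOVCC
6: ✓ MOVCS  r5←0xae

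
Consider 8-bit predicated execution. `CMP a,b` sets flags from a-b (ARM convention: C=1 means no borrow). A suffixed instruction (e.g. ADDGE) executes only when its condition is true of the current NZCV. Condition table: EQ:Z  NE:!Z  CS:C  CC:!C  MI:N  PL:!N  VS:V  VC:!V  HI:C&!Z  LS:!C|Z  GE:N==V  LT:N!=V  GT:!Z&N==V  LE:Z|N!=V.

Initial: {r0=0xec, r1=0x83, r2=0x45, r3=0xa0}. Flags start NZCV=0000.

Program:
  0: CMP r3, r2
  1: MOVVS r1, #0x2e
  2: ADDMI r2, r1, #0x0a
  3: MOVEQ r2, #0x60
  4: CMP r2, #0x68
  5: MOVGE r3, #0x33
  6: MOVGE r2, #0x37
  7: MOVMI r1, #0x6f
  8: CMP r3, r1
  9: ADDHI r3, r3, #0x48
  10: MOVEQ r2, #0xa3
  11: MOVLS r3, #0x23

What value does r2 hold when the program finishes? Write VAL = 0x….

0: ✓ CMP  NZCV=0011
1: ✓ MOVVS  r1←0x2e
2: · ADDMI
3: · MOVEQ
4: ✓ CMP  NZCV=1000
5: · MOVGE
6: · MOVGE
7: ✓ MOVMI  r1←0x6f
8: ✓ CMP  NZCV=0011
9: ✓ ADDHI  r3←0xe8
10: · MOVEQ
11: · MOVLS

VAL = 0x45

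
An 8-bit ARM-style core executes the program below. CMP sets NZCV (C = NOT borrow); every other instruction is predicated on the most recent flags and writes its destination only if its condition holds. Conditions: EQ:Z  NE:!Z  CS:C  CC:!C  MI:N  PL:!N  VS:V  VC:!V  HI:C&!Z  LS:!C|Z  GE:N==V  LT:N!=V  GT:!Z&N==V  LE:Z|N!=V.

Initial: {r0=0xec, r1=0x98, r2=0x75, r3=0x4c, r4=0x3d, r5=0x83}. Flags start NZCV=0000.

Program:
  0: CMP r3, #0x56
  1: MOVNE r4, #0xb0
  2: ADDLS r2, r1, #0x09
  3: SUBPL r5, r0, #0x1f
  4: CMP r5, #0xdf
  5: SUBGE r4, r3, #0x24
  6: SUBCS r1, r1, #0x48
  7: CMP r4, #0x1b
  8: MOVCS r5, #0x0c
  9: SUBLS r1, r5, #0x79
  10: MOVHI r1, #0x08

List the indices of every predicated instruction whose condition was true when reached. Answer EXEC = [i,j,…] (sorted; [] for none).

EXEC = [1,2,8,10]

[0] flags=1000 → (cmp)
[1] flags=1000 NE?T → r4=0xb0
[2] flags=1000 LS?T → r2=0xa1
[3] flags=1000 PL?F → skip
[4] flags=1000 → (cmp)
[5] flags=1000 GE?F → skip
[6] flags=1000 CS?F → skip
[7] flags=1010 → (cmp)
[8] flags=1010 CS?T → r5=0x0c
[9] flags=1010 LS?F → skip
[10] flags=1010 HI?T → r1=0x08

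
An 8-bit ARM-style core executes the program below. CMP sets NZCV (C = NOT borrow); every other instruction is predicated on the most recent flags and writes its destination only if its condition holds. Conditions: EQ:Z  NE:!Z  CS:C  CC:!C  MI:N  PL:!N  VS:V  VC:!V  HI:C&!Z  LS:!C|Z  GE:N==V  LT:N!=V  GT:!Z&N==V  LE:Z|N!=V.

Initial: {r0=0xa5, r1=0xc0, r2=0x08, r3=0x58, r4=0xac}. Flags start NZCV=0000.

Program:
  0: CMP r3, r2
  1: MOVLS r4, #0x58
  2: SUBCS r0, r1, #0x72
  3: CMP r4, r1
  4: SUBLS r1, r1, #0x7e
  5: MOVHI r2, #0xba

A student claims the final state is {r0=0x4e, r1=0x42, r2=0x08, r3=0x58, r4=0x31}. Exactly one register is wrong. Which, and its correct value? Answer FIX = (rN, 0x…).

FIX = (r4, 0xac)

0: ✓ CMP  NZCV=0010
1: · MOVLS
2: ✓ SUBCS  r0←0x4e
3: ✓ CMP  NZCV=1000
4: ✓ SUBLS  r1←0x42
5: · MOVHI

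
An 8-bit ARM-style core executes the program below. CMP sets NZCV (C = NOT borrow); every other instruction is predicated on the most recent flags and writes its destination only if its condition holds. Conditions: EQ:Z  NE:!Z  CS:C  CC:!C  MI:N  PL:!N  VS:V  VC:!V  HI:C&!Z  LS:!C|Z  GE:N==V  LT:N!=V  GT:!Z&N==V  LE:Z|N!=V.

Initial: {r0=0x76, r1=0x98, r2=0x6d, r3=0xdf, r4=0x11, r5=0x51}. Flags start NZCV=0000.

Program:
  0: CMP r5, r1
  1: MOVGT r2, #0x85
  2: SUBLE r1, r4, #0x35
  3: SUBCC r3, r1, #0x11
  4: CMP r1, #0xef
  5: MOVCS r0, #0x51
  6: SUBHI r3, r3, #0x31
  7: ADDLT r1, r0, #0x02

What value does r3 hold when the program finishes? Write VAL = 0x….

0: ✓ CMP  NZCV=1001
1: ✓ MOVGT  r2←0x85
2: · SUBLE
3: ✓ SUBCC  r3←0x87
4: ✓ CMP  NZCV=1000
5: · MOVCS
6: · SUBHI
7: ✓ ADDLT  r1←0x78

VAL = 0x87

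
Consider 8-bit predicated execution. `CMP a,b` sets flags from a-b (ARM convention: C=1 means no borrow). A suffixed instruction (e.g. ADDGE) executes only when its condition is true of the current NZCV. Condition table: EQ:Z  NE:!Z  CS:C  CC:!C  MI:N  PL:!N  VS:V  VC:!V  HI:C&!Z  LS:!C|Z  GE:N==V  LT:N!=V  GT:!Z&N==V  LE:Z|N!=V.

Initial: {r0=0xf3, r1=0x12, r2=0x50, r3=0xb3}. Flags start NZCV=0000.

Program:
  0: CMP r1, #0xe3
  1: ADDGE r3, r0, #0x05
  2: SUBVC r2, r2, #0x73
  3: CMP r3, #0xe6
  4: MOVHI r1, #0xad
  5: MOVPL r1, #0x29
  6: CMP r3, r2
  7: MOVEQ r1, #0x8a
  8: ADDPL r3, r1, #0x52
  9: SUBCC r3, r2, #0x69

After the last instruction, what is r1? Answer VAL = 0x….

VAL = 0x29

[0] flags=0000 → (cmp)
[1] flags=0000 GE?T → r3=0xf8
[2] flags=0000 VC?T → r2=0xdd
[3] flags=0010 → (cmp)
[4] flags=0010 HI?T → r1=0xad
[5] flags=0010 PL?T → r1=0x29
[6] flags=0010 → (cmp)
[7] flags=0010 EQ?F → skip
[8] flags=0010 PL?T → r3=0x7b
[9] flags=0010 CC?F → skip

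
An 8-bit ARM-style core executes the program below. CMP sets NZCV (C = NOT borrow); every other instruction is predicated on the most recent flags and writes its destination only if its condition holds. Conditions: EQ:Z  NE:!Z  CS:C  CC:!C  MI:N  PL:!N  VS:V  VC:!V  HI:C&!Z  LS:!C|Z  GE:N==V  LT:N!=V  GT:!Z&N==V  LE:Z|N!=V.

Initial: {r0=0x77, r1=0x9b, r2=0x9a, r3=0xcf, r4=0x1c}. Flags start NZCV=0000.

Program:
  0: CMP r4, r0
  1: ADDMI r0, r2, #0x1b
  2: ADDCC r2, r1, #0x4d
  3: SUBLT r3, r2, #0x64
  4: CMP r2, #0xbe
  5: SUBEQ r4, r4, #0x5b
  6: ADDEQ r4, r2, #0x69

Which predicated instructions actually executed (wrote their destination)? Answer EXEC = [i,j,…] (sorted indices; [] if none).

EXEC = [1,2,3]

[0] flags=1000 → (cmp)
[1] flags=1000 MI?T → r0=0xb5
[2] flags=1000 CC?T → r2=0xe8
[3] flags=1000 LT?T → r3=0x84
[4] flags=0010 → (cmp)
[5] flags=0010 EQ?F → skip
[6] flags=0010 EQ?F → skip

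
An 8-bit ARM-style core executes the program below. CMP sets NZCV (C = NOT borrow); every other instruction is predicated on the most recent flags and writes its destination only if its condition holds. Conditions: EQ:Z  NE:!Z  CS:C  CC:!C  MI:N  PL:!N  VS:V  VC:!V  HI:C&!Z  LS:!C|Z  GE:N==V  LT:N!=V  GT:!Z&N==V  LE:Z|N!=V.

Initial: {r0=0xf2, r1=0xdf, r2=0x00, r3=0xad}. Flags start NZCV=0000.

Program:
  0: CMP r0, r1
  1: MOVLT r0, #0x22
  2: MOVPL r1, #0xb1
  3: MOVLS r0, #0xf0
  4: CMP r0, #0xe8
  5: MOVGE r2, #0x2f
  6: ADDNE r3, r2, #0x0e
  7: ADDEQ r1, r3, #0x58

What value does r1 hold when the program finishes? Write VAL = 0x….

0: ✓ CMP  NZCV=0010
1: · MOVLT
2: ✓ MOVPL  r1←0xb1
3: · MOVLS
4: ✓ CMP  NZCV=0010
5: ✓ MOVGE  r2←0x2f
6: ✓ ADDNE  r3←0x3d
7: · ADDEQ

VAL = 0xb1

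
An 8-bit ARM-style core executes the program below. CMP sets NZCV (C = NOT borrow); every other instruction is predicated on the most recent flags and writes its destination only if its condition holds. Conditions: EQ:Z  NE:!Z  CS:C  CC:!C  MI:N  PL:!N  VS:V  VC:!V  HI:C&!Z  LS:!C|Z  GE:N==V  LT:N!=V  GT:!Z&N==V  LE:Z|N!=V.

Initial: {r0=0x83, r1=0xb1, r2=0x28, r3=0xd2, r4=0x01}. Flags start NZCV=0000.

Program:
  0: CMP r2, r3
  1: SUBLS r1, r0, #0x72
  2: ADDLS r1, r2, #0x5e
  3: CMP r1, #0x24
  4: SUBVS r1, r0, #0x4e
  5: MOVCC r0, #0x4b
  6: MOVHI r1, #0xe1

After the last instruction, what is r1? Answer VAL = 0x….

VAL = 0xe1

[0] flags=0000 → (cmp)
[1] flags=0000 LS?T → r1=0x11
[2] flags=0000 LS?T → r1=0x86
[3] flags=0011 → (cmp)
[4] flags=0011 VS?T → r1=0x35
[5] flags=0011 CC?F → skip
[6] flags=0011 HI?T → r1=0xe1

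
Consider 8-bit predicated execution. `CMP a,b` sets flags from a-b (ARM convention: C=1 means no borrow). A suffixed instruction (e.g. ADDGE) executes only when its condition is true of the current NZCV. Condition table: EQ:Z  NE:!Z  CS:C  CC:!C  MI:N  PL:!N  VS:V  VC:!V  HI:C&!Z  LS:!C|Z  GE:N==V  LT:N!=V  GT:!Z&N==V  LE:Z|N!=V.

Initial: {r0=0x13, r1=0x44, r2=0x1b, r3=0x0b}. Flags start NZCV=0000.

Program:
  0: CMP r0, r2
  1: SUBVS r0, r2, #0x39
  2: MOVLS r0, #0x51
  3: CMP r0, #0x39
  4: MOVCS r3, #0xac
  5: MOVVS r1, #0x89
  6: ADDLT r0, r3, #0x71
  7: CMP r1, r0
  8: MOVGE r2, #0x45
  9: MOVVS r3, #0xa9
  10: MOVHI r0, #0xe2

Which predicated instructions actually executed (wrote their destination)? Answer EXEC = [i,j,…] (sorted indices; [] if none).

0: ✓ CMP  NZCV=1000
1: · SUBVS
2: ✓ MOVLS  r0←0x51
3: ✓ CMP  NZCV=0010
4: ✓ MOVCS  r3←0xac
5: · MOVVS
6: · ADDLT
7: ✓ CMP  NZCV=1000
8: · MOVGE
9: · MOVVS
10: · MOVHI

EXEC = [2,4]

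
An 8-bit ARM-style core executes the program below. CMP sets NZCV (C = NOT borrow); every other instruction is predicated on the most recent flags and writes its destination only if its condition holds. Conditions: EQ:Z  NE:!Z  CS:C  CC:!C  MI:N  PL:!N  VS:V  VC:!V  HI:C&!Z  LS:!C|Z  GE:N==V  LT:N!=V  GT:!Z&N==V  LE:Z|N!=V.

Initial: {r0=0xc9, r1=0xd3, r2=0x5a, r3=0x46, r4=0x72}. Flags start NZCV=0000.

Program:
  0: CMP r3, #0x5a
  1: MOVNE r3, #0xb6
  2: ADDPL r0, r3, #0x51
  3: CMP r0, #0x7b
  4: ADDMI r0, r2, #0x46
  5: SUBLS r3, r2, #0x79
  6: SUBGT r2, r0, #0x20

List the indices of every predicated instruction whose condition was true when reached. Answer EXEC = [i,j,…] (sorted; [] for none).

[0] flags=1000 → (cmp)
[1] flags=1000 NE?T → r3=0xb6
[2] flags=1000 PL?F → skip
[3] flags=0011 → (cmp)
[4] flags=0011 MI?F → skip
[5] flags=0011 LS?F → skip
[6] flags=0011 GT?F → skip

EXEC = [1]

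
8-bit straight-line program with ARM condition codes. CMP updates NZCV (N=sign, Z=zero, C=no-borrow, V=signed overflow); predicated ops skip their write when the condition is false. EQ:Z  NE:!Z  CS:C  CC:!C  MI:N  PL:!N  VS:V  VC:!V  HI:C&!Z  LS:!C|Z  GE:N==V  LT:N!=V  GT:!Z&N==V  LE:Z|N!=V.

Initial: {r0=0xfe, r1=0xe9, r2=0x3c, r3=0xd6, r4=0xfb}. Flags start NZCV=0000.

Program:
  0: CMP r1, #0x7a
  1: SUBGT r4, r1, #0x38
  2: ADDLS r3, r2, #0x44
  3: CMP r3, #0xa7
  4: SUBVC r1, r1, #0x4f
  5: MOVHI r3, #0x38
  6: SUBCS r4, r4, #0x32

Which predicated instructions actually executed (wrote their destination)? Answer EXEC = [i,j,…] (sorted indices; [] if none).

EXEC = [4,5,6]

[0] flags=0011 → (cmp)
[1] flags=0011 GT?F → skip
[2] flags=0011 LS?F → skip
[3] flags=0010 → (cmp)
[4] flags=0010 VC?T → r1=0x9a
[5] flags=0010 HI?T → r3=0x38
[6] flags=0010 CS?T → r4=0xc9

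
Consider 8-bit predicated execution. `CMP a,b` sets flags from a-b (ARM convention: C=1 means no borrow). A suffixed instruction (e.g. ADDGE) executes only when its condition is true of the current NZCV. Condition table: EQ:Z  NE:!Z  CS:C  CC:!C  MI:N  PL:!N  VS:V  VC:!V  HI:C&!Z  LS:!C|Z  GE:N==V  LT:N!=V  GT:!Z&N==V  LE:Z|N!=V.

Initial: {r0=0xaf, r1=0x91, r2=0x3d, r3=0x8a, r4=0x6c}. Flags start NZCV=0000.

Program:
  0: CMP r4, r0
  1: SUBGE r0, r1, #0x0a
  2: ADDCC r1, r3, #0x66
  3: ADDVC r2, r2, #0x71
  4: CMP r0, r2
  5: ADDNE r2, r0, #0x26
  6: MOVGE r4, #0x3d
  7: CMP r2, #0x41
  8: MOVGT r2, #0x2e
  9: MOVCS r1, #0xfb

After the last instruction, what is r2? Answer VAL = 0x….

VAL = 0xad

0: ✓ CMP  NZCV=1001
1: ✓ SUBGE  r0←0x87
2: ✓ ADDCC  r1←0xf0
3: · ADDVC
4: ✓ CMP  NZCV=0011
5: ✓ ADDNE  r2←0xad
6: · MOVGE
7: ✓ CMP  NZCV=0011
8: · MOVGT
9: ✓ MOVCS  r1←0xfb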